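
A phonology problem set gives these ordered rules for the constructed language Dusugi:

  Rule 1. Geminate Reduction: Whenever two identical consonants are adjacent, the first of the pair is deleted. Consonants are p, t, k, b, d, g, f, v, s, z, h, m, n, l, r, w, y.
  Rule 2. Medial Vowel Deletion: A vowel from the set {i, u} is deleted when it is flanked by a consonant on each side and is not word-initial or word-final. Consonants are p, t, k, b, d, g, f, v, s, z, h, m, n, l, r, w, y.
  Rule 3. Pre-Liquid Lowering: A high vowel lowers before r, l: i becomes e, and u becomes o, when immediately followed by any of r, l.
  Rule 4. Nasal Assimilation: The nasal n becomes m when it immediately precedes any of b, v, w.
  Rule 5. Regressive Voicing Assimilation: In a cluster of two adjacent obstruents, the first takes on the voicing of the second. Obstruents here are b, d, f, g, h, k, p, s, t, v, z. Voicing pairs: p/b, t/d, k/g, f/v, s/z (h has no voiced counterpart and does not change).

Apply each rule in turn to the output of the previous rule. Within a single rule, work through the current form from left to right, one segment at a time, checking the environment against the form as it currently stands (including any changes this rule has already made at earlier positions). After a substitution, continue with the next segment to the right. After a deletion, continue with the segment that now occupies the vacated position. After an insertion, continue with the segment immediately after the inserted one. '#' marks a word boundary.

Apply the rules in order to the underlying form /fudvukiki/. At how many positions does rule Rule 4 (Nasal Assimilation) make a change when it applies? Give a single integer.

Rule 1 Geminate Reduction: no change — [fudvukiki]
Rule 2 Medial Vowel Deletion: [fudvukiki] → [fdvkki]
Rule 3 Pre-Liquid Lowering: no change — [fdvkki]
Rule 4 Nasal Assimilation: no change — [fdvkki]
Rule 5 Regressive Voicing Assimilation: [fdvkki] → [vdfkki]
Rule Rule 4 changed 0 position(s).

0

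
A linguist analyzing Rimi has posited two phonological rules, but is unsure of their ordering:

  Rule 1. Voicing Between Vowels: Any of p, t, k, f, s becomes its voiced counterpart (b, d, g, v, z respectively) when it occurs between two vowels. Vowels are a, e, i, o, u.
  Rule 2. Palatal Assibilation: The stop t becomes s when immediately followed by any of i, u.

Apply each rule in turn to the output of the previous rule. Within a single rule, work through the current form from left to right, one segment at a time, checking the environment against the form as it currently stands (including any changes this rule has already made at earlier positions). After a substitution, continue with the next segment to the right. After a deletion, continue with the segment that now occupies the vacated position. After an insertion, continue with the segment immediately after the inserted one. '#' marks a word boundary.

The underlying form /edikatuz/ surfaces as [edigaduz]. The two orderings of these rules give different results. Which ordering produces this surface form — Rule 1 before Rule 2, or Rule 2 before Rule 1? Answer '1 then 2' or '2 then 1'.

Order 1 then 2:
  1 Voicing Between Vowels: [edikatuz] → [edigaduz]
  2 Palatal Assibilation: no change — [edigaduz]
  result: [edigaduz]
Order 2 then 1:
  2 Palatal Assibilation: [edikatuz] → [edikasuz]
  1 Voicing Between Vowels: [edikasuz] → [edigazuz]
  result: [edigazuz]

1 then 2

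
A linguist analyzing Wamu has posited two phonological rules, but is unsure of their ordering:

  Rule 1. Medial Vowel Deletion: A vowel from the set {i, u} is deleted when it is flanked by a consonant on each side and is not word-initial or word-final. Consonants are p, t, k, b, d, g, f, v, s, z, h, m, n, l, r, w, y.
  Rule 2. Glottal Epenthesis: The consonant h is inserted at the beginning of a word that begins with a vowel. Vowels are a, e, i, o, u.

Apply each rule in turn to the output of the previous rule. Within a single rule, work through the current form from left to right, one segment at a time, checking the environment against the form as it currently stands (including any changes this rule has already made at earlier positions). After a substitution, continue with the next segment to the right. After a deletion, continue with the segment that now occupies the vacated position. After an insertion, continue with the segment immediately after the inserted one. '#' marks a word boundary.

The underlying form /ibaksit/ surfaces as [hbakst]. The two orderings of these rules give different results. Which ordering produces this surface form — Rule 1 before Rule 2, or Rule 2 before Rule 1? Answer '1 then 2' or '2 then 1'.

2 then 1

Order 1 then 2:
  1 Medial Vowel Deletion: [ibaksit] → [ibakst]
  2 Glottal Epenthesis: [ibakst] → [hibakst]
  result: [hibakst]
Order 2 then 1:
  2 Glottal Epenthesis: [ibaksit] → [hibaksit]
  1 Medial Vowel Deletion: [hibaksit] → [hbakst]
  result: [hbakst]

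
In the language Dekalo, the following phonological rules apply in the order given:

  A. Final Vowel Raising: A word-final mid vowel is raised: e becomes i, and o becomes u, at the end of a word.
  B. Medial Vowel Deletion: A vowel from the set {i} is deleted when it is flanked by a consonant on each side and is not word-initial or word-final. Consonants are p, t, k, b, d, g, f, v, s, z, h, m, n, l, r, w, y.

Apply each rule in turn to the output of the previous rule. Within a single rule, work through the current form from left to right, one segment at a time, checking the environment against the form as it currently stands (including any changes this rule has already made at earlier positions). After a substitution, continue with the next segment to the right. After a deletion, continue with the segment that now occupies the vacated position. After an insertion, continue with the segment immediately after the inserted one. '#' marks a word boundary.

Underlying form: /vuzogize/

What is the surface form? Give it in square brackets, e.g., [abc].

[vuzogzi]

A Final Vowel Raising: [vuzogize] → [vuzogizi]
B Medial Vowel Deletion: [vuzogizi] → [vuzogzi]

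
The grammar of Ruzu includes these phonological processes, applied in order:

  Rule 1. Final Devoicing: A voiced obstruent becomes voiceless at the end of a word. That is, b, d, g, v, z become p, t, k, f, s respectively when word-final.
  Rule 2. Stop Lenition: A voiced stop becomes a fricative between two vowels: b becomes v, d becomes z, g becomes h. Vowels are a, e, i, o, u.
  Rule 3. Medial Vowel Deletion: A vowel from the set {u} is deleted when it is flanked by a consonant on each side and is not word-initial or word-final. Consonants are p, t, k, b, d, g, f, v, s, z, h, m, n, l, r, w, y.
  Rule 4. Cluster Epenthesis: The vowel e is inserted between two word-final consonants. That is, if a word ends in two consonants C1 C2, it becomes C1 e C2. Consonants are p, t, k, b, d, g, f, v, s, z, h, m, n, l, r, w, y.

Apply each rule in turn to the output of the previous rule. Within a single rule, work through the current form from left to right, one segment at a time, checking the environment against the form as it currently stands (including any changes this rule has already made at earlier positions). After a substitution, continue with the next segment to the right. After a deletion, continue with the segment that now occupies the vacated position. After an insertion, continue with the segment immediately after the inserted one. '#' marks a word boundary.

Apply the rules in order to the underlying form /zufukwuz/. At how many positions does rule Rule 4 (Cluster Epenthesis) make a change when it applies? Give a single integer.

1

Rule 1 Final Devoicing: [zufukwuz] → [zufukwus]
Rule 2 Stop Lenition: no change — [zufukwus]
Rule 3 Medial Vowel Deletion: [zufukwus] → [zfkws]
Rule 4 Cluster Epenthesis: [zfkws] → [zfkwes]
Rule Rule 4 changed 1 position(s).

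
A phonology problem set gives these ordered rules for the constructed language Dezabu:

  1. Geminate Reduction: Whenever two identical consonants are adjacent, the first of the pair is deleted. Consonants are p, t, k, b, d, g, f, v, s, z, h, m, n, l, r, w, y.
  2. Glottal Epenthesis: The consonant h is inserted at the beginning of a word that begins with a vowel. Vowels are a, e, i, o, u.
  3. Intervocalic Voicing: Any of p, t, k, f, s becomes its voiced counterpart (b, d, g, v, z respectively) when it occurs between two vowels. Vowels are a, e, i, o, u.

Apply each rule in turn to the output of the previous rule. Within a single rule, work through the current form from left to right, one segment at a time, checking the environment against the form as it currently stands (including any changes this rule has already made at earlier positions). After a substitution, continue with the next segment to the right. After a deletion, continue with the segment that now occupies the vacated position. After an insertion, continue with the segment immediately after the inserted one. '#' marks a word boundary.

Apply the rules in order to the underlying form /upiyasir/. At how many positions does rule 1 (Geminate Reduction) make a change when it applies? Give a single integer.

0

1 Geminate Reduction: no change — [upiyasir]
2 Glottal Epenthesis: [upiyasir] → [hupiyasir]
3 Intervocalic Voicing: [hupiyasir] → [hubiyazir]
Rule 1 changed 0 position(s).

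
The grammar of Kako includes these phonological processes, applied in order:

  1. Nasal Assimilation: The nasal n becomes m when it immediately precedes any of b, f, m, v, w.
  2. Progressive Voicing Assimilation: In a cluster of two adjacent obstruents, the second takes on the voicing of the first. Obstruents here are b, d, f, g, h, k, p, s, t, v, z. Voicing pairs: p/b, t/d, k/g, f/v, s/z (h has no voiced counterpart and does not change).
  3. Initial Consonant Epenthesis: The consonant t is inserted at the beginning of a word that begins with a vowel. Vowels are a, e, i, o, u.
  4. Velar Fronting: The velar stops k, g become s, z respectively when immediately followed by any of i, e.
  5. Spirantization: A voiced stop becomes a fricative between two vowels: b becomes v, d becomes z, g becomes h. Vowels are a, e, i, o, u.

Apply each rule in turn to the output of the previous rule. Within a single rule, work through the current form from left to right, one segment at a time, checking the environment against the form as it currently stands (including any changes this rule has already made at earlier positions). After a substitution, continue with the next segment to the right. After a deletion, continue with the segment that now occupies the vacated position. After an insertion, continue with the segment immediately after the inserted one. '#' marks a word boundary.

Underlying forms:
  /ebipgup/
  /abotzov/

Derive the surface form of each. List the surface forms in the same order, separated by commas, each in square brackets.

/ebipgup/:
  1 Nasal Assimilation: no change — [ebipgup]
  2 Progressive Voicing Assimilation: [ebipgup] → [ebipkup]
  3 Initial Consonant Epenthesis: [ebipkup] → [tebipkup]
  4 Velar Fronting: no change — [tebipkup]
  5 Spirantization: [tebipkup] → [tevipkup]
/abotzov/:
  1 Nasal Assimilation: no change — [abotzov]
  2 Progressive Voicing Assimilation: [abotzov] → [abotsov]
  3 Initial Consonant Epenthesis: [abotsov] → [tabotsov]
  4 Velar Fronting: no change — [tabotsov]
  5 Spirantization: [tabotsov] → [tavotsov]

[tevipkup], [tavotsov]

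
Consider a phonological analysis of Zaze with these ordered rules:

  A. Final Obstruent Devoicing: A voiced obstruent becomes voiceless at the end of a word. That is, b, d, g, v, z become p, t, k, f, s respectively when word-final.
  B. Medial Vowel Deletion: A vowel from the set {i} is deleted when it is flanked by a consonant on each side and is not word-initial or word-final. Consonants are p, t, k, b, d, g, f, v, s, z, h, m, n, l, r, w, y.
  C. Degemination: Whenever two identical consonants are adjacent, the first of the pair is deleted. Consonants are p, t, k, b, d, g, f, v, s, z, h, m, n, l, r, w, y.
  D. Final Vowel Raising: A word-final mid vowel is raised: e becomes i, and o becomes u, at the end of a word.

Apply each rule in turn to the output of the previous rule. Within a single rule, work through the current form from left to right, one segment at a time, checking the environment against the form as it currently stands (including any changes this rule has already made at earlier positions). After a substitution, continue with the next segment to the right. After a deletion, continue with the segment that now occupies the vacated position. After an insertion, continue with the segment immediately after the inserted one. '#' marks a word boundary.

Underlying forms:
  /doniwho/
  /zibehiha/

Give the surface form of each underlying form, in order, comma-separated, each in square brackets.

[donwhu], [zbeha]

/doniwho/:
  A Final Obstruent Devoicing: no change — [doniwho]
  B Medial Vowel Deletion: [doniwho] → [donwho]
  C Degemination: no change — [donwho]
  D Final Vowel Raising: [donwho] → [donwhu]
/zibehiha/:
  A Final Obstruent Devoicing: no change — [zibehiha]
  B Medial Vowel Deletion: [zibehiha] → [zbehha]
  C Degemination: [zbehha] → [zbeha]
  D Final Vowel Raising: no change — [zbeha]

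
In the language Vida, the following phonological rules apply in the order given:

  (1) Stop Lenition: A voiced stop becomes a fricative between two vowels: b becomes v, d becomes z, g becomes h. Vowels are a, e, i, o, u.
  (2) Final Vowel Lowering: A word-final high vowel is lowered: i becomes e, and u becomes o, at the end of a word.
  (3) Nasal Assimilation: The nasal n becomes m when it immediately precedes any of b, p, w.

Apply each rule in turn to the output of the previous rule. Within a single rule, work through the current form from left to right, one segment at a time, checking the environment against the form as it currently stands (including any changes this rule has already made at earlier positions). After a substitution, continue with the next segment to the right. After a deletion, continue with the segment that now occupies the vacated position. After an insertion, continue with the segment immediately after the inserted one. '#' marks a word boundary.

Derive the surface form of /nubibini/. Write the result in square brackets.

(1) Stop Lenition: [nubibini] → [nuvivini]
(2) Final Vowel Lowering: [nuvivini] → [nuvivine]
(3) Nasal Assimilation: no change — [nuvivine]

[nuvivine]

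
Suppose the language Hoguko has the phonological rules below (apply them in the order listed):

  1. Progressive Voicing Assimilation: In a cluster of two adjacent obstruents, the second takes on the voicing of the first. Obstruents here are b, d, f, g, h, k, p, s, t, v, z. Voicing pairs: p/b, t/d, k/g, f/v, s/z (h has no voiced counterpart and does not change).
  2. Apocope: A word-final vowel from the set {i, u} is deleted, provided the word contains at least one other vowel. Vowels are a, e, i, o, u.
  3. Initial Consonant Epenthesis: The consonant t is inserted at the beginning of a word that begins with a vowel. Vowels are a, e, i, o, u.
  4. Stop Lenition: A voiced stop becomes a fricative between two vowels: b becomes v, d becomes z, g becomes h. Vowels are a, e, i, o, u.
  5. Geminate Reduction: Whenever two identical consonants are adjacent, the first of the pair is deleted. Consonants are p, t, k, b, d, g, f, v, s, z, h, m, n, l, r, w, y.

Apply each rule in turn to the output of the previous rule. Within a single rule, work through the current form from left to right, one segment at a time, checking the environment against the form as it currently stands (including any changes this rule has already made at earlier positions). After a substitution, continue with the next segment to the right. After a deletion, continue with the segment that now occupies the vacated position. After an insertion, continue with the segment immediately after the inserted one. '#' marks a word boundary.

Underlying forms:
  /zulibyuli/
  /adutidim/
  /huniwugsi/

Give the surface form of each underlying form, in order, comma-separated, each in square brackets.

/zulibyuli/:
  1 Progressive Voicing Assimilation: no change — [zulibyuli]
  2 Apocope: [zulibyuli] → [zulibyul]
  3 Initial Consonant Epenthesis: no change — [zulibyul]
  4 Stop Lenition: no change — [zulibyul]
  5 Geminate Reduction: no change — [zulibyul]
/adutidim/:
  1 Progressive Voicing Assimilation: no change — [adutidim]
  2 Apocope: no change — [adutidim]
  3 Initial Consonant Epenthesis: [adutidim] → [tadutidim]
  4 Stop Lenition: [tadutidim] → [tazutizim]
  5 Geminate Reduction: no change — [tazutizim]
/huniwugsi/:
  1 Progressive Voicing Assimilation: [huniwugsi] → [huniwugzi]
  2 Apocope: [huniwugzi] → [huniwugz]
  3 Initial Consonant Epenthesis: no change — [huniwugz]
  4 Stop Lenition: no change — [huniwugz]
  5 Geminate Reduction: no change — [huniwugz]

[zulibyul], [tazutizim], [huniwugz]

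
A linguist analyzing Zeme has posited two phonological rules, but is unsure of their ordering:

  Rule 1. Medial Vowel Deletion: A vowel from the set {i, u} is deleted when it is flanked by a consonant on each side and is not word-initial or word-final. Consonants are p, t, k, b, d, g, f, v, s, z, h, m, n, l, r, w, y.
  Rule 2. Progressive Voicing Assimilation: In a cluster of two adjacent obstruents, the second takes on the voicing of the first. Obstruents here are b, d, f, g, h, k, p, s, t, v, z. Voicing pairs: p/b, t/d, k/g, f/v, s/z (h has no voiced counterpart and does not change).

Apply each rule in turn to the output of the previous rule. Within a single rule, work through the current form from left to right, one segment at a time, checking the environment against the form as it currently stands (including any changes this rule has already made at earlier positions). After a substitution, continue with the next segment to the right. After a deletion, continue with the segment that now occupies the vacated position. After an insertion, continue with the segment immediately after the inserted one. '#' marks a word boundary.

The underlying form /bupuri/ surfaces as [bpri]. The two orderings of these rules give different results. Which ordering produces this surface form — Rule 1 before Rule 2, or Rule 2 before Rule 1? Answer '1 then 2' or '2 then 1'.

Order 1 then 2:
  1 Medial Vowel Deletion: [bupuri] → [bpri]
  2 Progressive Voicing Assimilation: [bpri] → [bbri]
  result: [bbri]
Order 2 then 1:
  2 Progressive Voicing Assimilation: no change — [bupuri]
  1 Medial Vowel Deletion: [bupuri] → [bpri]
  result: [bpri]

2 then 1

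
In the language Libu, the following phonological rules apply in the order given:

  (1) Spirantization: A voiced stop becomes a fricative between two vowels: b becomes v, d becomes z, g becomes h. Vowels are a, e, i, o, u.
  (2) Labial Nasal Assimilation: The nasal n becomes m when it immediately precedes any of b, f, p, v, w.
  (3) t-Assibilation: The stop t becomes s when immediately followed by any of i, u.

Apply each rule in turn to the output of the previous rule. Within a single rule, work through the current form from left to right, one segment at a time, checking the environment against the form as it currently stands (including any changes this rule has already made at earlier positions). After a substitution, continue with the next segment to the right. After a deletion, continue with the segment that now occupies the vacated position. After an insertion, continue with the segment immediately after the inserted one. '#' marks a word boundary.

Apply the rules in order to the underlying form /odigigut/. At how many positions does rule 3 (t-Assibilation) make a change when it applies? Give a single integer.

0

(1) Spirantization: [odigigut] → [ozihihut]
(2) Labial Nasal Assimilation: no change — [ozihihut]
(3) t-Assibilation: no change — [ozihihut]
Rule 3 changed 0 position(s).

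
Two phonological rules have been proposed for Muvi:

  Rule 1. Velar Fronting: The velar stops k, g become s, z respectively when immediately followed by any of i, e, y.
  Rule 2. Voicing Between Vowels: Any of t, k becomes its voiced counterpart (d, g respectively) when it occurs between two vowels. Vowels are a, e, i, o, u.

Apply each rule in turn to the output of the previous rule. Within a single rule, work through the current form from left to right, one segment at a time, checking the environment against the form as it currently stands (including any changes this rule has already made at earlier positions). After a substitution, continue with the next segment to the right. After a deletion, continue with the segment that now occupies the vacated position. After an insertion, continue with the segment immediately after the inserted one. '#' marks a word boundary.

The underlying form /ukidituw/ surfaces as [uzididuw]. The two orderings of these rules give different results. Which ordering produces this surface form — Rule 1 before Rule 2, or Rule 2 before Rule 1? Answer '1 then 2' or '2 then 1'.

2 then 1

Order 1 then 2:
  1 Velar Fronting: [ukidituw] → [usidituw]
  2 Voicing Between Vowels: [usidituw] → [usididuw]
  result: [usididuw]
Order 2 then 1:
  2 Voicing Between Vowels: [ukidituw] → [ugididuw]
  1 Velar Fronting: [ugididuw] → [uzididuw]
  result: [uzididuw]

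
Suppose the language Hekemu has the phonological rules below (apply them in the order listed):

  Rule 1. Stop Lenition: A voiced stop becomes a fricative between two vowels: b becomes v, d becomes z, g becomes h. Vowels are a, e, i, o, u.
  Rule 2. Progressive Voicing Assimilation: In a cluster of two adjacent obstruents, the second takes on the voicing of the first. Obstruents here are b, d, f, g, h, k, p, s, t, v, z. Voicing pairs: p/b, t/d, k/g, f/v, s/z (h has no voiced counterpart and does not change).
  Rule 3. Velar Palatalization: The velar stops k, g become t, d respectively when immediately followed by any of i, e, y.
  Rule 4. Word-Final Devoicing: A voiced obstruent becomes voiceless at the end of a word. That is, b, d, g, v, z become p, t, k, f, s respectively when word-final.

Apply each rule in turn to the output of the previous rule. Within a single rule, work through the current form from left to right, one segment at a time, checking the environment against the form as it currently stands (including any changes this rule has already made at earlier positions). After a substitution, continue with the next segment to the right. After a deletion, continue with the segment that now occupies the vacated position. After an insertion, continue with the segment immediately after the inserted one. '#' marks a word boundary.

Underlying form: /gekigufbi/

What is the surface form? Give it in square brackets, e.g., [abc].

[detihufpi]

Rule 1 Stop Lenition: [gekigufbi] → [gekihufbi]
Rule 2 Progressive Voicing Assimilation: [gekihufbi] → [gekihufpi]
Rule 3 Velar Palatalization: [gekihufpi] → [detihufpi]
Rule 4 Word-Final Devoicing: no change — [detihufpi]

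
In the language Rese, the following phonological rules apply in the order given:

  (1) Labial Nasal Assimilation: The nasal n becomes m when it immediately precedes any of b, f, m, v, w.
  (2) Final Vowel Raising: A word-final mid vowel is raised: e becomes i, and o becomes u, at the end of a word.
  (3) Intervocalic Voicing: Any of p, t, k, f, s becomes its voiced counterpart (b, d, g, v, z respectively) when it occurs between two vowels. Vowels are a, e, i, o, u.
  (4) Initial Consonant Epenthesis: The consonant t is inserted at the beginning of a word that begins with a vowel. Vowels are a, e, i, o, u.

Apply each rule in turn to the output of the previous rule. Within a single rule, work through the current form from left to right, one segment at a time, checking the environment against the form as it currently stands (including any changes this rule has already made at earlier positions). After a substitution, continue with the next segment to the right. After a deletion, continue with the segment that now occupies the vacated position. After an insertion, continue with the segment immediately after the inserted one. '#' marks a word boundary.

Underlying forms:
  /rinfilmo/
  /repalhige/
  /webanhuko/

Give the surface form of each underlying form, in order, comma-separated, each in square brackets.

/rinfilmo/:
  (1) Labial Nasal Assimilation: [rinfilmo] → [rimfilmo]
  (2) Final Vowel Raising: [rimfilmo] → [rimfilmu]
  (3) Intervocalic Voicing: no change — [rimfilmu]
  (4) Initial Consonant Epenthesis: no change — [rimfilmu]
/repalhige/:
  (1) Labial Nasal Assimilation: no change — [repalhige]
  (2) Final Vowel Raising: [repalhige] → [repalhigi]
  (3) Intervocalic Voicing: [repalhigi] → [rebalhigi]
  (4) Initial Consonant Epenthesis: no change — [rebalhigi]
/webanhuko/:
  (1) Labial Nasal Assimilation: no change — [webanhuko]
  (2) Final Vowel Raising: [webanhuko] → [webanhuku]
  (3) Intervocalic Voicing: [webanhuku] → [webanhugu]
  (4) Initial Consonant Epenthesis: no change — [webanhugu]

[rimfilmu], [rebalhigi], [webanhugu]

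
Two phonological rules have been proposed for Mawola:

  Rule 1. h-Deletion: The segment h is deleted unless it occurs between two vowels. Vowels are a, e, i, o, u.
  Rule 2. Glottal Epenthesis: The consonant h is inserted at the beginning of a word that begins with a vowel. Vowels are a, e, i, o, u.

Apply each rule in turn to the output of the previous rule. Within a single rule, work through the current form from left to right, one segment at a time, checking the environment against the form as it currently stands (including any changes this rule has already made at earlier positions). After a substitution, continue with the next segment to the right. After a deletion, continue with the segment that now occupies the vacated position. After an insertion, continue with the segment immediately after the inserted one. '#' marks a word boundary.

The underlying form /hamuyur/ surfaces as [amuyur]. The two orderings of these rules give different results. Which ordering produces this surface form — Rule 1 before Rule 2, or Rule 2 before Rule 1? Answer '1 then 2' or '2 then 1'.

Order 1 then 2:
  1 h-Deletion: [hamuyur] → [amuyur]
  2 Glottal Epenthesis: [amuyur] → [hamuyur]
  result: [hamuyur]
Order 2 then 1:
  2 Glottal Epenthesis: no change — [hamuyur]
  1 h-Deletion: [hamuyur] → [amuyur]
  result: [amuyur]

2 then 1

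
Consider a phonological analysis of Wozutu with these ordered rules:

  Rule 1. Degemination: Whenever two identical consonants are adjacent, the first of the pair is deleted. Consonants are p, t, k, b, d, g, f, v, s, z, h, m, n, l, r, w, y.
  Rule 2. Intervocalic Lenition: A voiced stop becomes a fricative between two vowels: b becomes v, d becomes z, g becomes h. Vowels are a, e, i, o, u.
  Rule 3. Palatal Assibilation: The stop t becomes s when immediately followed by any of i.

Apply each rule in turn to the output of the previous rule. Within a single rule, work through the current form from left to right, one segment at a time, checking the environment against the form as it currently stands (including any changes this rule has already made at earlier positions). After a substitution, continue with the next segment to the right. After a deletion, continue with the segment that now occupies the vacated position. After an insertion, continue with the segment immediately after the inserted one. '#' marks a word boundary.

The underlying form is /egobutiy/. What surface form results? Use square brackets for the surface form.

Rule 1 Degemination: no change — [egobutiy]
Rule 2 Intervocalic Lenition: [egobutiy] → [ehovutiy]
Rule 3 Palatal Assibilation: [ehovutiy] → [ehovusiy]

[ehovusiy]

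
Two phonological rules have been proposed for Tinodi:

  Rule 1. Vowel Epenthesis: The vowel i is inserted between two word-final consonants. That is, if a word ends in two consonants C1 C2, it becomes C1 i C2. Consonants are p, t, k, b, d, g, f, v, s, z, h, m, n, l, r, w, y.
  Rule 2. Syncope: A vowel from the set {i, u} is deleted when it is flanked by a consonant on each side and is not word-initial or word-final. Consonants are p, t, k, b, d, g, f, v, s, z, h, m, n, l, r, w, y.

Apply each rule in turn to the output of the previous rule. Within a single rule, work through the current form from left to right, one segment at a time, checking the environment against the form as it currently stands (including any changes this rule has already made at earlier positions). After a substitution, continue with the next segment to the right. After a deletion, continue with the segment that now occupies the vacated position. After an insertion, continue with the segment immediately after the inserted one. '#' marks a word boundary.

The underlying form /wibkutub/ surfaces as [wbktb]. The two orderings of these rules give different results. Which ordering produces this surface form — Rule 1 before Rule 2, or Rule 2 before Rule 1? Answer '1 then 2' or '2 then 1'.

1 then 2

Order 1 then 2:
  1 Vowel Epenthesis: no change — [wibkutub]
  2 Syncope: [wibkutub] → [wbktb]
  result: [wbktb]
Order 2 then 1:
  2 Syncope: [wibkutub] → [wbktb]
  1 Vowel Epenthesis: [wbktb] → [wbktib]
  result: [wbktib]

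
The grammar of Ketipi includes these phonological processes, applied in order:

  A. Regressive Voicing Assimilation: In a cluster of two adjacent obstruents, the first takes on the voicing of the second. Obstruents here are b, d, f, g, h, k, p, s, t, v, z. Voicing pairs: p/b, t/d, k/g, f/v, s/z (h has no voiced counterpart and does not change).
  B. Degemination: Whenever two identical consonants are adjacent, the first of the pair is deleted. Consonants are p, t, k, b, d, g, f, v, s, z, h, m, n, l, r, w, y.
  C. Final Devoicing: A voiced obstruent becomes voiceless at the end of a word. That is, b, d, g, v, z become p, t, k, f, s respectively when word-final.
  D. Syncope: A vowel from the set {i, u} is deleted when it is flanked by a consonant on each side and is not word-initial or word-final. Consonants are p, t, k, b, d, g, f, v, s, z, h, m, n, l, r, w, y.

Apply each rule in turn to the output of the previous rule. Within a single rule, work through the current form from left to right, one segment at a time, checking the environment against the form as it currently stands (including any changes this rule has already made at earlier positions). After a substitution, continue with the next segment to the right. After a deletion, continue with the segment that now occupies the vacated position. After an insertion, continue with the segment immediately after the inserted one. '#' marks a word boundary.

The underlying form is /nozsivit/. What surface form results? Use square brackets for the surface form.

[nosvt]

A Regressive Voicing Assimilation: [nozsivit] → [nossivit]
B Degemination: [nossivit] → [nosivit]
C Final Devoicing: no change — [nosivit]
D Syncope: [nosivit] → [nosvt]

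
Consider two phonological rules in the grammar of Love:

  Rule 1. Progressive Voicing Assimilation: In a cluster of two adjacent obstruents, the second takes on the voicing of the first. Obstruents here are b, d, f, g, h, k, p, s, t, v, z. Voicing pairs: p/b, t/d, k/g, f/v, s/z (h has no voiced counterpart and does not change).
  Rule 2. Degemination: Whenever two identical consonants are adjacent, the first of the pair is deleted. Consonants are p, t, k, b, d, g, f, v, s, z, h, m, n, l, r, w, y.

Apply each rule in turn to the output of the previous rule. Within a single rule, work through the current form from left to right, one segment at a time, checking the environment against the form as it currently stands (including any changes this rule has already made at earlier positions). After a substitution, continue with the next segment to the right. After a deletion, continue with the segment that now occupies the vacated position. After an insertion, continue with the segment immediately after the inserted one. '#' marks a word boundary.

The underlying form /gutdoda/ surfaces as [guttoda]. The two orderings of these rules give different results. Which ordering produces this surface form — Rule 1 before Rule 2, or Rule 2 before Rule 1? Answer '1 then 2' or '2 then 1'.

Order 1 then 2:
  1 Progressive Voicing Assimilation: [gutdoda] → [guttoda]
  2 Degemination: [guttoda] → [gutoda]
  result: [gutoda]
Order 2 then 1:
  2 Degemination: no change — [gutdoda]
  1 Progressive Voicing Assimilation: [gutdoda] → [guttoda]
  result: [guttoda]

2 then 1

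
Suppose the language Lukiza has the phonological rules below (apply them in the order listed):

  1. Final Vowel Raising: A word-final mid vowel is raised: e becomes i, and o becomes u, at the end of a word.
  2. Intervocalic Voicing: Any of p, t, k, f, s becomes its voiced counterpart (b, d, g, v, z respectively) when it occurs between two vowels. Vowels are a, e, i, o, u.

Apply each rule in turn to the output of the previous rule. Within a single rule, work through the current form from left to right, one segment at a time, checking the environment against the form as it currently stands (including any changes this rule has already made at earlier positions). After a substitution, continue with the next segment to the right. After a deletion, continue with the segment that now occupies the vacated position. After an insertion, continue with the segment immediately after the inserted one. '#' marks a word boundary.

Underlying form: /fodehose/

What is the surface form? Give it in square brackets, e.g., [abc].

1 Final Vowel Raising: [fodehose] → [fodehosi]
2 Intervocalic Voicing: [fodehosi] → [fodehozi]

[fodehozi]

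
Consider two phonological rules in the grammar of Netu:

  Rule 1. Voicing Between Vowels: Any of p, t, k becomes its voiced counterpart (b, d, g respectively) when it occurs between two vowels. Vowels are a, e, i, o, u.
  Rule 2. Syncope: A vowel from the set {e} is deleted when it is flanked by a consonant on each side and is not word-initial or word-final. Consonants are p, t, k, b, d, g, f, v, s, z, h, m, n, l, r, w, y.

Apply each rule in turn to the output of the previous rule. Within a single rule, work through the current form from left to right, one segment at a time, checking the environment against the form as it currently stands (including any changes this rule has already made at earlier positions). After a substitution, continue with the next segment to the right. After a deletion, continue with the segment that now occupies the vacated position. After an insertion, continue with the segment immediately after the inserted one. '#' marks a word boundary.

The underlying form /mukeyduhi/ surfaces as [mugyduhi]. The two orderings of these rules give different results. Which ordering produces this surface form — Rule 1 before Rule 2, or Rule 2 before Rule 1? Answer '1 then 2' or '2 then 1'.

Order 1 then 2:
  1 Voicing Between Vowels: [mukeyduhi] → [mugeyduhi]
  2 Syncope: [mugeyduhi] → [mugyduhi]
  result: [mugyduhi]
Order 2 then 1:
  2 Syncope: [mukeyduhi] → [mukyduhi]
  1 Voicing Between Vowels: no change — [mukyduhi]
  result: [mukyduhi]

1 then 2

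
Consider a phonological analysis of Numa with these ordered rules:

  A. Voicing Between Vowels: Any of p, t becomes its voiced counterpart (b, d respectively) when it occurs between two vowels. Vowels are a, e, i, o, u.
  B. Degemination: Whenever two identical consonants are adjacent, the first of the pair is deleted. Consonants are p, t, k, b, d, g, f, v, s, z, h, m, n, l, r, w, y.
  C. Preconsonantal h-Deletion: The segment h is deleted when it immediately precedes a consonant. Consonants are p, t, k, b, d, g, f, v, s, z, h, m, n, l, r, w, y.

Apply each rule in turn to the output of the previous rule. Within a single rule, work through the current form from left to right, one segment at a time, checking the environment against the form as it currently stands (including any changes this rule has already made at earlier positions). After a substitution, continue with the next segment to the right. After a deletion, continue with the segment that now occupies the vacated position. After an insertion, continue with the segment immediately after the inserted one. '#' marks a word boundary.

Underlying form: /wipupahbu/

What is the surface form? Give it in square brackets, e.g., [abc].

A Voicing Between Vowels: [wipupahbu] → [wibubahbu]
B Degemination: no change — [wibubahbu]
C Preconsonantal h-Deletion: [wibubahbu] → [wibubabu]

[wibubabu]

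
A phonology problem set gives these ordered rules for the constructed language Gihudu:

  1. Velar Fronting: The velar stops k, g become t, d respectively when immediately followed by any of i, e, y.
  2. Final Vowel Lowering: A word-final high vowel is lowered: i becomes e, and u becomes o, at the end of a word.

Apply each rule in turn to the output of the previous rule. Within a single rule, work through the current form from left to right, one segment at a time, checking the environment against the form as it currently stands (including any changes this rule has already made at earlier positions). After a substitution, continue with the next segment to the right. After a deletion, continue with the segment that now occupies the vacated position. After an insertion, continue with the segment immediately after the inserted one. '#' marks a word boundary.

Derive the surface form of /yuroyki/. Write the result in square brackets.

1 Velar Fronting: [yuroyki] → [yuroyti]
2 Final Vowel Lowering: [yuroyti] → [yuroyte]

[yuroyte]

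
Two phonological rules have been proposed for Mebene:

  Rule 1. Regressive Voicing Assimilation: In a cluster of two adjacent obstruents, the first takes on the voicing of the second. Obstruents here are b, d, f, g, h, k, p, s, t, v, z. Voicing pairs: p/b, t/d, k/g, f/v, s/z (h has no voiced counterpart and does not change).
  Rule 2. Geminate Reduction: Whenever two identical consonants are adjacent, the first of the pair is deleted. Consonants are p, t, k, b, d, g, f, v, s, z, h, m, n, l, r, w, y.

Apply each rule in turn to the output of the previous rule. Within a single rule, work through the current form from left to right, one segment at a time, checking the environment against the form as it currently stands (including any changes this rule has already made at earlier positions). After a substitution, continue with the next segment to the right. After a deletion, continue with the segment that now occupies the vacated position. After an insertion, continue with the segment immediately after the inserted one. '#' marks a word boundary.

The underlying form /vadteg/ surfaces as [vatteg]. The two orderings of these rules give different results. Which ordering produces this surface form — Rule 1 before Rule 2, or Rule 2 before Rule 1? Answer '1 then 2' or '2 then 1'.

Order 1 then 2:
  1 Regressive Voicing Assimilation: [vadteg] → [vatteg]
  2 Geminate Reduction: [vatteg] → [vateg]
  result: [vateg]
Order 2 then 1:
  2 Geminate Reduction: no change — [vadteg]
  1 Regressive Voicing Assimilation: [vadteg] → [vatteg]
  result: [vatteg]

2 then 1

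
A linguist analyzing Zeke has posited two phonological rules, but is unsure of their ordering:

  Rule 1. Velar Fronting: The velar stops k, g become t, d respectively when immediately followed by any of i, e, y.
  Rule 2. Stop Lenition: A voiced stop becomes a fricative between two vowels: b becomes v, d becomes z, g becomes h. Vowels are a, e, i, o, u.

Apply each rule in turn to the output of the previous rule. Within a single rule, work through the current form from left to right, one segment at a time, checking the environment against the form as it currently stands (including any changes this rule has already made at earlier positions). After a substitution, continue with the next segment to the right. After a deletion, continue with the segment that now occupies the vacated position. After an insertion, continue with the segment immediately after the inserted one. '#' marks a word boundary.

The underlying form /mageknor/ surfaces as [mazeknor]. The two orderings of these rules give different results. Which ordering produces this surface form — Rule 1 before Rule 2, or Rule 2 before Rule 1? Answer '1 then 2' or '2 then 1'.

Order 1 then 2:
  1 Velar Fronting: [mageknor] → [madeknor]
  2 Stop Lenition: [madeknor] → [mazeknor]
  result: [mazeknor]
Order 2 then 1:
  2 Stop Lenition: [mageknor] → [maheknor]
  1 Velar Fronting: no change — [maheknor]
  result: [maheknor]

1 then 2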